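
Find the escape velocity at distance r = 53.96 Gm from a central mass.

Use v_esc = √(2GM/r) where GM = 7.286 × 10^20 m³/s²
r = 53.96 Gm = 5.396 × 10^10 m
GM = 7.286 × 10^20 m³/s²
2GM/r = 2 × (7.286 × 10^20) / (5.396 × 10^10) = 2.70052 × 10^10 m²/s²
v_esc = √(2GM/r) = 164333 m/s ≈ 164.3 km/s

Final answer: 164.3 km/s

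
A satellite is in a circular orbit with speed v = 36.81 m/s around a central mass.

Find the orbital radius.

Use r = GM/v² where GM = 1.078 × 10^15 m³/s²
v = 36.81 m/s
GM = 1.078 × 10^15 m³/s²
v² = 1354.98 m²/s²
r = GM/v² = (1.078 × 10^15) / 1354.98 = 7.95586 × 10^11 m ≈ 795.6 Gm

Final answer: 795.6 Gm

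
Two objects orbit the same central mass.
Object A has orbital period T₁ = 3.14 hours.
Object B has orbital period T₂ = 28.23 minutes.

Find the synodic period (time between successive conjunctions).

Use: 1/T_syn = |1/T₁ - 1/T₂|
T₁ = 3.14 hours = 11304 s
T₂ = 28.23 minutes = 1693.8 s
1/T₁ = 8.84643 × 10^-5 s⁻¹
1/T₂ = 0.000590388 s⁻¹
|1/T₁ − 1/T₂| = 0.000501924 s⁻¹
T_syn = 1 / |1/T₁ − 1/T₂| = 1992.33 s ≈ 33.21 minutes

Final answer: T_syn = 33.21 minutes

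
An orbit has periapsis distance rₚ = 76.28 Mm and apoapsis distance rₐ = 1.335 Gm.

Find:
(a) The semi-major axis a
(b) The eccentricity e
rₚ = 76.28 Mm = 7.628 × 10^7 m
rₐ = 1.335 Gm = 1.335 × 10^9 m
(a) a = (rₚ + rₐ)/2 = 7.0564 × 10^8 m ≈ 705.6 Mm
(b) e = (rₐ − rₚ)/(rₐ + rₚ) = (1.25872 × 10^9) / (1.41128 × 10^9) = 0.8919

Final answer:
(a) a = 705.6 Mm
(b) e = 0.8919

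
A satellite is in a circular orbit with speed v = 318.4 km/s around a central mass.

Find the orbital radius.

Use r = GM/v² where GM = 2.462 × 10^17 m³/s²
v = 318.4 km/s = 318400 m/s
GM = 2.462 × 10^17 m³/s²
v² = 1.01379 × 10^11 m²/s²
r = GM/v² = (2.462 × 10^17) / (1.01379 × 10^11) = 2.42852 × 10^6 m ≈ 2.429 × 10^6 m

Final answer: 2.429 × 10^6 m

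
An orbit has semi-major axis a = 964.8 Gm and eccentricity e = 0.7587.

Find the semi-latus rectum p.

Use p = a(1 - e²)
a = 964.8 Gm = 9.648 × 10^11 m
e = 0.7587,  e² = 0.575626,  1 − e² = 0.424374
p = a(1 − e²) = 9.648 × 10^11 m × 0.424374 = 4.09436 × 10^11 m ≈ 409.4 Gm

Final answer: p = 409.4 Gm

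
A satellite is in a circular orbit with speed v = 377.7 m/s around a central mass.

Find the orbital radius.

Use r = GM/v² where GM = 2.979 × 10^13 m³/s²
v = 377.7 m/s
GM = 2.979 × 10^13 m³/s²
v² = 142657 m²/s²
r = GM/v² = (2.979 × 10^13) / 142657 = 2.08822 × 10^8 m ≈ 2.088 × 10^8 m

Final answer: 2.088 × 10^8 m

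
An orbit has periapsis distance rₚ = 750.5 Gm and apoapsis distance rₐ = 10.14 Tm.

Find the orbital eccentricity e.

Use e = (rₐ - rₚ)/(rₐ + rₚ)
rₚ = 750.5 Gm = 7.505 × 10^11 m
rₐ = 10.14 Tm = 1.014 × 10^13 m
rₐ − rₚ = 9.3895 × 10^12 m
rₐ + rₚ = 1.08905 × 10^13 m
e = (rₐ − rₚ)/(rₐ + rₚ) = 0.862173

Final answer: e = 0.8622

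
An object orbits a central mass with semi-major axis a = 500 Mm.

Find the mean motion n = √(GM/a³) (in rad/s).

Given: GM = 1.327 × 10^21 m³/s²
a = 500 Mm = 5 × 10^8 m
GM = 1.327 × 10^21 m³/s²
a³ = 1.25 × 10^26 m³
GM/a³ = (1.327 × 10^21) / (1.25 × 10^26) = 1.0616 × 10^-5 s⁻²
n = √(GM/a³) = 0.00325822 rad/s ≈ 0.003258 rad/s

Final answer: n = 0.003258 rad/s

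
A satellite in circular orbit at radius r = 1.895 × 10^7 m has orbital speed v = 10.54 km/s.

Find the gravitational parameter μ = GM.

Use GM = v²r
r = 1.895 × 10^7 m
v = 10.54 km/s = 10540 m/s
v² = 1.11092 × 10^8 m²/s²
GM = v²r = 1.11092 × 10^8 × 1.895 × 10^7 = 2.10519 × 10^15 m³/s²
GM ≈ 2.105 × 10^15 m³/s²

Final answer: GM = 2.105 × 10^15 m³/s²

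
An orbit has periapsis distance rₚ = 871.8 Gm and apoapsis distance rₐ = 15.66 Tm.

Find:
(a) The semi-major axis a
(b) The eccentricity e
rₚ = 871.8 Gm = 8.718 × 10^11 m
rₐ = 15.66 Tm = 1.566 × 10^13 m
(a) a = (rₚ + rₐ)/2 = 8.2659 × 10^12 m ≈ 8.266 Tm
(b) e = (rₐ − rₚ)/(rₐ + rₚ) = (1.47882 × 10^13) / (1.65318 × 10^13) = 0.894531

Final answer:
(a) a = 8.266 Tm
(b) e = 0.8945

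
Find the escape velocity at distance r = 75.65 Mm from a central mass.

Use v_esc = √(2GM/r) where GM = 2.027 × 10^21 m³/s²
r = 75.65 Mm = 7.565 × 10^7 m
GM = 2.027 × 10^21 m³/s²
2GM/r = 2 × (2.027 × 10^21) / (7.565 × 10^7) = 5.35889 × 10^13 m²/s²
v_esc = √(2GM/r) = 7.32044 × 10^6 m/s ≈ 7320 km/s

Final answer: 7320 km/s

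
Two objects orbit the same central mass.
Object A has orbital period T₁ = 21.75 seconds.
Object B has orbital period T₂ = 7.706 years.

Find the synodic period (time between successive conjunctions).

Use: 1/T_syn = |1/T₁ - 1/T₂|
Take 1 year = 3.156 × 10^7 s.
T₁ = 21.75 seconds
T₂ = 7.706 years = 2.43201 × 10^8 s
1/T₁ = 0.045977 s⁻¹
1/T₂ = 4.11182 × 10^-9 s⁻¹
|1/T₁ − 1/T₂| = 0.045977 s⁻¹
T_syn = 1 / |1/T₁ − 1/T₂| = 21.75 s ≈ 21.75 seconds

Final answer: T_syn = 21.75 seconds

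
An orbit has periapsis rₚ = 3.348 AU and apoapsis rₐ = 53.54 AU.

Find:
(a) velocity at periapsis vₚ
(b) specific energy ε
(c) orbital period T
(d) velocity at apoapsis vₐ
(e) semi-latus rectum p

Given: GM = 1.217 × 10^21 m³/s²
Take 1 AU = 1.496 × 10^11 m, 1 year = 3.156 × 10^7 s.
rₚ = 3.348 AU = 5.00861 × 10^11 m
rₐ = 53.54 AU = 8.00958 × 10^12 m
GM = 1.217 × 10^21 m³/s²
a = (rₚ + rₐ)/2 = 4.25522 × 10^12 m
e = (rₐ − rₚ)/(rₐ + rₚ) = (7.50872 × 10^12) / (8.51044 × 10^12) = 0.882295
(a) vₚ² = GM (2/rₚ − 1/a) = 1.217 × 10^21 × (3.99313 × 10^-12 − 2.35005 × 10^-13) = 4.57363 × 10^9 m²/s²;  vₚ = 67628.6 m/s ≈ 14.27 AU/year
(b) 2a = 8.51044 × 10^12 m;  ε = −GM/(2a) = -1.43001 × 10^8 J/kg ≈ -143 MJ/kg
(c) a³ = 7.7049 × 10^37 m³;  T = 2π √(a³/GM) = 2π × 2.51616 × 10^8 s = 1.58095 × 10^9 s ≈ 50.09 years
(d) vₐ² = GM (2/rₐ − 1/a) = 1.217 × 10^21 × (2.49701 × 10^-13 − 2.35005 × 10^-13) = 1.78844 × 10^7 m²/s²;  vₐ = 4229 m/s ≈ 0.8922 AU/year
(e) 1 − e² = 0.221555;  p = a(1 − e²) = 4.25522 × 10^12 × 0.221555 = 9.42768 × 10^11 m ≈ 6.302 AU

Final answer:
(a) velocity at periapsis vₚ = 14.27 AU/year
(b) specific energy ε = -143 MJ/kg
(c) orbital period T = 50.09 years
(d) velocity at apoapsis vₐ = 0.8922 AU/year
(e) semi-latus rectum p = 6.302 AU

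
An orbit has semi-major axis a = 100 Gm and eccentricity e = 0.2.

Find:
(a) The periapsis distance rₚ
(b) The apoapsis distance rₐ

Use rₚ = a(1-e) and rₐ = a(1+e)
a = 100 Gm = 1 × 10^11 m
e = 0.2:  1 − e = 0.8,  1 + e = 1.2
(a) rₚ = a(1 − e) = 1 × 10^11 m × 0.8 = 8 × 10^10 m ≈ 80 Gm
(b) rₐ = a(1 + e) = 1 × 10^11 m × 1.2 = 1.2 × 10^11 m ≈ 120 Gm

Final answer:
(a) rₚ = 80 Gm
(b) rₐ = 120 Gm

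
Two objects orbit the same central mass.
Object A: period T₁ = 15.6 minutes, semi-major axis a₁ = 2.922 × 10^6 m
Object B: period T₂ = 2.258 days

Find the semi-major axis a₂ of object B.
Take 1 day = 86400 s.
T₁ = 15.6 minutes = 936 s
T₂ = 2.258 days = 195091 s
a₁ = 2.922 × 10^6 m
Kepler's third law: (T₂/T₁)² = (a₂/a₁)³  ⇒  a₂ = a₁ (T₂/T₁)^(2/3)
T₂/T₁ = 208.431
(T₂/T₁)^(2/3) = 35.154
a₂ = 2.922 × 10^6 m × 35.154 = 1.0272 × 10^8 m ≈ 1.027 × 10^8 m

Final answer: a₂ = 1.027 × 10^8 m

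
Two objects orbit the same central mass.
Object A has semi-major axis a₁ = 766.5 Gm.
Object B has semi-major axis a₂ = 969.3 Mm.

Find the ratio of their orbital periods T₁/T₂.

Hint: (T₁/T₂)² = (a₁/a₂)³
a₁ = 766.5 Gm = 7.665 × 10^11 m
a₂ = 969.3 Mm = 9.693 × 10^8 m
a₁/a₂ = 790.777
T₁/T₂ = (a₁/a₂)^(3/2) = (790.777)^1.5 = 22237.2

Final answer: T₁/T₂ = 2.224 × 10^4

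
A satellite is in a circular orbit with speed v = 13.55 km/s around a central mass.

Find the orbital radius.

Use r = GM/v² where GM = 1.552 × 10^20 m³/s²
v = 13.55 km/s = 13550 m/s
GM = 1.552 × 10^20 m³/s²
v² = 1.83602 × 10^8 m²/s²
r = GM/v² = (1.552 × 10^20) / (1.83602 × 10^8) = 8.45304 × 10^11 m ≈ 8.453 × 10^11 m

Final answer: 8.453 × 10^11 m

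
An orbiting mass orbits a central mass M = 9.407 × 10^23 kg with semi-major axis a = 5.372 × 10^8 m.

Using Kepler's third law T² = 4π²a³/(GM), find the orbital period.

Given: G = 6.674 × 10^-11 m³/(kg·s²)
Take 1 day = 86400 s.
M = 9.407 × 10^23 kg
GM = G × M = 6.674 × 10^-11 × 9.407 × 10^23 = 6.27823 × 10^13 m³/s²
a = 5.372 × 10^8 m
a³ = 1.55027 × 10^26 m³
T = 2π √(a³/GM) = 2π √((1.55027 × 10^26) / (6.27823 × 10^13)) = 2π × 1.57139 × 10^6 s
T = 9.87337 × 10^6 s ≈ 114.3 days

Final answer: 114.3 days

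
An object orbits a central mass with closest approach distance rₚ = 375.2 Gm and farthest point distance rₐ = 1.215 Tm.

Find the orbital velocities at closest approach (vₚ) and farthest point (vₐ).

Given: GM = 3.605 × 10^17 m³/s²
rₚ = 375.2 Gm = 3.752 × 10^11 m
rₐ = 1.215 Tm = 1.215 × 10^12 m
GM = 3.605 × 10^17 m³/s²
a = (rₚ + rₐ)/2 = 7.951 × 10^11 m
Vis-viva: v² = GM (2/r − 1/a)
vₚ² = 3.605 × 10^17 × (5.33049 × 10^-12 − 1.2577 × 10^-12) = 1.46824 × 10^6 m²/s²
vₚ = 1211.71 m/s ≈ 1.212 km/s
vₐ² = 3.605 × 10^17 × (1.64609 × 10^-12 − 1.2577 × 10^-12) = 140014 m²/s²
vₐ = 374.184 m/s ≈ 374.2 m/s

Final answer: vₚ = 1.212 km/s, vₐ = 374.2 m/s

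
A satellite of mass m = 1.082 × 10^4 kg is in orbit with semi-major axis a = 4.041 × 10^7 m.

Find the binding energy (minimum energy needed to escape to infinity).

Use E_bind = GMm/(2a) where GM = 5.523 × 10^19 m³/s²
a = 4.041 × 10^7 m
GM = 5.523 × 10^19 m³/s²
m = 1.082 × 10^4 kg
GMm = 5.523 × 10^19 × 10820 = 5.97589 × 10^23 m³·kg/s²
2a = 8.082 × 10^7 m
E_bind = GMm/(2a) = 7.39407 × 10^15 J ≈ 7.394 PJ

Final answer: 7.394 PJ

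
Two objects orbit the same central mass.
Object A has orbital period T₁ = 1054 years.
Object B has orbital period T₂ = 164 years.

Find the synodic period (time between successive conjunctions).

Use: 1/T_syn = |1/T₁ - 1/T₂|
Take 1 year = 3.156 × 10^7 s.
T₁ = 1054 years = 3.32642 × 10^10 s
T₂ = 164 years = 5.17584 × 10^9 s
1/T₁ = 3.00623 × 10^-11 s⁻¹
1/T₂ = 1.93205 × 10^-10 s⁻¹
|1/T₁ − 1/T₂| = 1.63143 × 10^-10 s⁻¹
T_syn = 1 / |1/T₁ − 1/T₂| = 6.12959 × 10^9 s ≈ 194.2 years

Final answer: T_syn = 194.2 years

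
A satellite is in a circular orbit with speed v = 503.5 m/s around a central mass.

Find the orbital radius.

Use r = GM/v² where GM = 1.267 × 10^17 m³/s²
v = 503.5 m/s
GM = 1.267 × 10^17 m³/s²
v² = 253512 m²/s²
r = GM/v² = (1.267 × 10^17) / 253512 = 4.99779 × 10^11 m ≈ 499.8 Gm

Final answer: 499.8 Gm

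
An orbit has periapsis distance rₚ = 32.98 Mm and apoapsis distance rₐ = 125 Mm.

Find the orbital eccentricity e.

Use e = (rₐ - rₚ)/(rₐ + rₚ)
rₚ = 32.98 Mm = 3.298 × 10^7 m
rₐ = 125 Mm = 1.25 × 10^8 m
rₐ − rₚ = 9.202 × 10^7 m
rₐ + rₚ = 1.5798 × 10^8 m
e = (rₐ − rₚ)/(rₐ + rₚ) = 0.582479

Final answer: e = 0.5825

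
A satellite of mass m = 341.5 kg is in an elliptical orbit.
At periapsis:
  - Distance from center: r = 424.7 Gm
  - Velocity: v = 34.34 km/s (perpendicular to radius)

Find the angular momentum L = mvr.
r = 424.7 Gm = 4.247 × 10^11 m
v = 34.34 km/s = 34340 m/s
vr = 34340 × 4.247 × 10^11 = 1.45842 × 10^16 m²/s
L = m × vr = 341.5 × 1.45842 × 10^16 = 4.9805 × 10^18 kg·m²/s ≈ 4.981 × 10^18 kg·m²/s

Final answer: L = 4.981 × 10^18 kg·m²/s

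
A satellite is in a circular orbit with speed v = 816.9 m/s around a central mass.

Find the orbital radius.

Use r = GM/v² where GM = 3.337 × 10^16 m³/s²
v = 816.9 m/s
GM = 3.337 × 10^16 m³/s²
v² = 667326 m²/s²
r = GM/v² = (3.337 × 10^16) / 667326 = 5.00056 × 10^10 m ≈ 50.01 Gm

Final answer: 50.01 Gm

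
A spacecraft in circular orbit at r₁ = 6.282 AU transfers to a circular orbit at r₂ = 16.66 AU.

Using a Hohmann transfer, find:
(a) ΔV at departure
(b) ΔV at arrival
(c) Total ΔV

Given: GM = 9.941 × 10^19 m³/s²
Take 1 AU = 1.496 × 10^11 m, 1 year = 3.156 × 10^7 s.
r₁ = 6.282 AU = 9.39787 × 10^11 m
r₂ = 16.66 AU = 2.49234 × 10^12 m
GM = 9.941 × 10^19 m³/s²
Transfer ellipse: a_t = (r₁ + r₂)/2 = 1.71606 × 10^12 m
Circular speed at r₁: v₁ = √(GM/r₁) = 10284.9 m/s
Transfer speed at r₁ (periapsis): v₁ₜ = √(GM(2/r₁ − 1/a_t)) = 12394.7 m/s
(a) ΔV₁ = v₁ₜ − v₁ = 2109.83 m/s ≈ 0.4451 AU/year
Circular speed at r₂: v₂ = √(GM/r₂) = 6315.56 m/s
Transfer speed at r₂ (apoapsis): v₂ₜ = √(GM(2/r₂ − 1/a_t)) = 4673.69 m/s
(b) ΔV₂ = v₂ − v₂ₜ = 1641.87 m/s ≈ 0.3464 AU/year
(c) ΔV_total = ΔV₁ + ΔV₂ = 3751.69 m/s ≈ 0.7915 AU/year

Final answer:
(a) ΔV₁ = 0.4451 AU/year
(b) ΔV₂ = 0.3464 AU/year
(c) ΔV_total = 0.7915 AU/year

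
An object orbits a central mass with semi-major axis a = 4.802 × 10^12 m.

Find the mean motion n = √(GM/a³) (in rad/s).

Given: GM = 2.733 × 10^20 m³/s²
a = 4.802 × 10^12 m
GM = 2.733 × 10^20 m³/s²
a³ = 1.1073 × 10^38 m³
GM/a³ = (2.733 × 10^20) / (1.1073 × 10^38) = 2.46816 × 10^-18 s⁻²
n = √(GM/a³) = 1.57104 × 10^-9 rad/s ≈ 1.571 × 10^-9 rad/s

Final answer: n = 1.571 × 10^-9 rad/s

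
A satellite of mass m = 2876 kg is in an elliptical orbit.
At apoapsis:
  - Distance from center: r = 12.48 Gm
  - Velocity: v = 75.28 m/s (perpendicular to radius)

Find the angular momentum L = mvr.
r = 12.48 Gm = 1.248 × 10^10 m
v = 75.28 m/s
vr = 75.28 × 1.248 × 10^10 = 9.39494 × 10^11 m²/s
L = m × vr = 2876 × 9.39494 × 10^11 = 2.70199 × 10^15 kg·m²/s ≈ 2.702 × 10^15 kg·m²/s

Final answer: L = 2.702 × 10^15 kg·m²/s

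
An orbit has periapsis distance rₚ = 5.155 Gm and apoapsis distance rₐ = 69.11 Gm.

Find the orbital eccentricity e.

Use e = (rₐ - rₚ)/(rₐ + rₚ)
rₚ = 5.155 Gm = 5.155 × 10^9 m
rₐ = 69.11 Gm = 6.911 × 10^10 m
rₐ − rₚ = 6.3955 × 10^10 m
rₐ + rₚ = 7.4265 × 10^10 m
e = (rₐ − rₚ)/(rₐ + rₚ) = 0.861173

Final answer: e = 0.8612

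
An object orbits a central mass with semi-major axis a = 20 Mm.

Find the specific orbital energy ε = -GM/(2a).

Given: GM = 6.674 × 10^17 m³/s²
a = 20 Mm = 2 × 10^7 m
GM = 6.674 × 10^17 m³/s²
2a = 4 × 10^7 m
ε = −GM/(2a) = -1.6685 × 10^10 J/kg ≈ -16.68 GJ/kg

Final answer: -16.68 GJ/kg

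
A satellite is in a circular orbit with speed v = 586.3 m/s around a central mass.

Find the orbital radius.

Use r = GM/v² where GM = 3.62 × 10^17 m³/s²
v = 586.3 m/s
GM = 3.62 × 10^17 m³/s²
v² = 343748 m²/s²
r = GM/v² = (3.62 × 10^17) / 343748 = 1.0531 × 10^12 m ≈ 1.053 × 10^12 m

Final answer: 1.053 × 10^12 m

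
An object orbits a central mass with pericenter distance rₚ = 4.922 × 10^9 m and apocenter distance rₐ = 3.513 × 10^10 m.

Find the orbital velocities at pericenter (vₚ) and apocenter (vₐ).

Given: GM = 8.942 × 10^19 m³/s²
rₚ = 4.922 × 10^9 m
rₐ = 3.513 × 10^10 m
GM = 8.942 × 10^19 m³/s²
a = (rₚ + rₐ)/2 = 2.0026 × 10^10 m
Vis-viva: v² = GM (2/r − 1/a)
vₚ² = 8.942 × 10^19 × (4.06339 × 10^-10 − 4.99351 × 10^-11) = 3.18696 × 10^10 m²/s²
vₚ = 178521 m/s ≈ 178.5 km/s
vₐ² = 8.942 × 10^19 × (5.69314 × 10^-11 − 4.99351 × 10^-11) = 6.2561 × 10^8 m²/s²
vₐ = 25012.2 m/s ≈ 25.01 km/s

Final answer: vₚ = 178.5 km/s, vₐ = 25.01 km/s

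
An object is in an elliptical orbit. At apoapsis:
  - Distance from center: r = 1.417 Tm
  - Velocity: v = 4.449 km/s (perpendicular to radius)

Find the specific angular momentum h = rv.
r = 1.417 Tm = 1.417 × 10^12 m
v = 4.449 km/s = 4449 m/s
h = rv = 1.417 × 10^12 × 4449 = 6.30423 × 10^15 m²/s ≈ 6.304 × 10^15 m²/s

Final answer: h = 6.304 × 10^15 m²/s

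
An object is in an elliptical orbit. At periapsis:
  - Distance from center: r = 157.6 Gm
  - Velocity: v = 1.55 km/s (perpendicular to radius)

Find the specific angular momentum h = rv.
r = 157.6 Gm = 1.576 × 10^11 m
v = 1.55 km/s = 1550 m/s
h = rv = 1.576 × 10^11 × 1550 = 2.4428 × 10^14 m²/s ≈ 2.443 × 10^14 m²/s

Final answer: h = 2.443 × 10^14 m²/s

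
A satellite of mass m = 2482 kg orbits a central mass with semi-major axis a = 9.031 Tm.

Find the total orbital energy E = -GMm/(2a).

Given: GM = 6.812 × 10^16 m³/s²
a = 9.031 Tm = 9.031 × 10^12 m
GM = 6.812 × 10^16 m³/s²
2a = 1.8062 × 10^13 m
GMm = 6.812 × 10^16 × 2482 = 1.69074 × 10^20 m³·kg/s²
E = −GMm/(2a) = -9.36075 × 10^6 J ≈ -9.361 MJ

Final answer: -9.361 MJ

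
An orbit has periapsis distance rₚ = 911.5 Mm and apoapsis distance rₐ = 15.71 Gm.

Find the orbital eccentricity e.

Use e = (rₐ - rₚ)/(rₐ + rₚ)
rₚ = 911.5 Mm = 9.115 × 10^8 m
rₐ = 15.71 Gm = 1.571 × 10^10 m
rₐ − rₚ = 1.47985 × 10^10 m
rₐ + rₚ = 1.66215 × 10^10 m
e = (rₐ − rₚ)/(rₐ + rₚ) = 0.890323

Final answer: e = 0.8903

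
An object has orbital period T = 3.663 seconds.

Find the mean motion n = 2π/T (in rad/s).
T = 3.663 seconds
n = 2π / 3.663 s = 1.71531 rad/s ≈ 1.715 rad/s

Final answer: n = 1.715 rad/s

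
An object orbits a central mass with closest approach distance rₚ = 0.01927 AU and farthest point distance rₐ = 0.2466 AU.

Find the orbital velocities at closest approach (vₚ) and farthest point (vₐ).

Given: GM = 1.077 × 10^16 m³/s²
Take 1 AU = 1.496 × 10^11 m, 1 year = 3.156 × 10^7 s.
rₚ = 0.01927 AU = 2.88279 × 10^9 m
rₐ = 0.2466 AU = 3.68914 × 10^10 m
GM = 1.077 × 10^16 m³/s²
a = (rₚ + rₐ)/2 = 1.98871 × 10^10 m
Vis-viva: v² = GM (2/r − 1/a)
vₚ² = 1.077 × 10^16 × (6.93772 × 10^-10 − 5.02839 × 10^-11) = 6.93037 × 10^6 m²/s²
vₚ = 2632.56 m/s ≈ 0.5554 AU/year
vₐ² = 1.077 × 10^16 × (5.42132 × 10^-11 − 5.02839 × 10^-11) = 42318.8 m²/s²
vₐ = 205.715 m/s ≈ 205.7 m/s

Final answer: vₚ = 0.5554 AU/year, vₐ = 205.7 m/s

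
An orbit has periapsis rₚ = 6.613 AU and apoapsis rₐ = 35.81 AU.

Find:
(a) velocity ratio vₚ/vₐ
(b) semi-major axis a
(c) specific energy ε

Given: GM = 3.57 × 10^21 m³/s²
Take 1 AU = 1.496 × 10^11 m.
rₚ = 6.613 AU = 9.89305 × 10^11 m
rₐ = 35.81 AU = 5.35718 × 10^12 m
GM = 3.57 × 10^21 m³/s²
a = (rₚ + rₐ)/2 = 3.17324 × 10^12 m
e = (rₐ − rₚ)/(rₐ + rₚ) = (4.36787 × 10^12) / (6.34648 × 10^12) = 0.688235
(a) vₚ/vₐ = rₐ/rₚ (angular momentum) = (5.35718 × 10^12) / (9.89305 × 10^11) = 5.41509 ≈ 5.415
(b) a = 3.17324 × 10^12 m ≈ 21.21 AU
(c) 2a = 6.34648 × 10^12 m;  ε = −GM/(2a) = -5.62516 × 10^8 J/kg ≈ -562.5 MJ/kg

Final answer:
(a) velocity ratio vₚ/vₐ = 5.415
(b) semi-major axis a = 21.21 AU
(c) specific energy ε = -562.5 MJ/kg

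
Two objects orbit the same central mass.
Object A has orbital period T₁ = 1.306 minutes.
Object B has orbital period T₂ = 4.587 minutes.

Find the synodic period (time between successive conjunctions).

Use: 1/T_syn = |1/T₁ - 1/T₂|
T₁ = 1.306 minutes = 78.36 s
T₂ = 4.587 minutes = 275.22 s
1/T₁ = 0.0127616 s⁻¹
1/T₂ = 0.00363346 s⁻¹
|1/T₁ − 1/T₂| = 0.00912816 s⁻¹
T_syn = 1 / |1/T₁ − 1/T₂| = 109.551 s ≈ 1.826 minutes

Final answer: T_syn = 1.826 minutes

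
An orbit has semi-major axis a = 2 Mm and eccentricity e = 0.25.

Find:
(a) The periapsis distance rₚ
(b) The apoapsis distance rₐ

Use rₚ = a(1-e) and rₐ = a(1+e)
a = 2 Mm = 2 × 10^6 m
e = 0.25:  1 − e = 0.75,  1 + e = 1.25
(a) rₚ = a(1 − e) = 2 × 10^6 m × 0.75 = 1.5 × 10^6 m ≈ 1.5 Mm
(b) rₐ = a(1 + e) = 2 × 10^6 m × 1.25 = 2.5 × 10^6 m ≈ 2.5 Mm

Final answer:
(a) rₚ = 1.5 Mm
(b) rₐ = 2.5 Mm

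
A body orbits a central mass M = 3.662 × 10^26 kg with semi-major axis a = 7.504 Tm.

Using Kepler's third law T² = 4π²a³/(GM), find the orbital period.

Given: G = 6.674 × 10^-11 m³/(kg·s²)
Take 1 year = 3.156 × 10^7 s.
M = 3.662 × 10^26 kg
GM = G × M = 6.674 × 10^-11 × 3.662 × 10^26 = 2.44402 × 10^16 m³/s²
a = 7.504 Tm = 7.504 × 10^12 m
a³ = 4.2255 × 10^38 m³
T = 2π √(a³/GM) = 2π √((4.2255 × 10^38) / (2.44402 × 10^16)) = 2π × 1.31488 × 10^11 s
T = 8.26165 × 10^11 s ≈ 2.618 × 10^4 years

Final answer: 2.618 × 10^4 years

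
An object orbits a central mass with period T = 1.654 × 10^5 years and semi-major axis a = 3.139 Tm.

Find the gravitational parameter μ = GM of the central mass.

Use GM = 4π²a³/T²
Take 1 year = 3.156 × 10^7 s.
T = 1.654 × 10^5 years = 5.22002 × 10^12 s
a = 3.139 Tm = 3.139 × 10^12 m
a³ = 3.09296 × 10^37 m³
T² = 2.72487 × 10^25 s²
GM = 4π² × (3.09296 × 10^37) / (2.72487 × 10^25) = 4.48114 × 10^13 m³/s²
GM ≈ 4.481 × 10^13 m³/s²

Final answer: GM = 4.481 × 10^13 m³/s²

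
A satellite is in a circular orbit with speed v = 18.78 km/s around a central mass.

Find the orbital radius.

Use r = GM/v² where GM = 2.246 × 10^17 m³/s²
v = 18.78 km/s = 18780 m/s
GM = 2.246 × 10^17 m³/s²
v² = 3.52688 × 10^8 m²/s²
r = GM/v² = (2.246 × 10^17) / (3.52688 × 10^8) = 6.36823 × 10^8 m ≈ 636.8 Mm

Final answer: 636.8 Mm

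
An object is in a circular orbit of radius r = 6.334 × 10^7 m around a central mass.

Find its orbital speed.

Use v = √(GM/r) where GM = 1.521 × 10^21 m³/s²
r = 6.334 × 10^7 m
GM = 1.521 × 10^21 m³/s²
GM/r = (1.521 × 10^21) / (6.334 × 10^7) = 2.40133 × 10^13 m²/s²
v = √(GM/r) = 4.90033 × 10^6 m/s ≈ 4900 km/s

Final answer: 4900 km/s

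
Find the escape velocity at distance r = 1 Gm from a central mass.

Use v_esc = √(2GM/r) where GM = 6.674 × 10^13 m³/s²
r = 1 Gm = 1 × 10^9 m
GM = 6.674 × 10^13 m³/s²
2GM/r = 2 × (6.674 × 10^13) / (1 × 10^9) = 133480 m²/s²
v_esc = √(2GM/r) = 365.349 m/s ≈ 365.3 m/s

Final answer: 365.3 m/s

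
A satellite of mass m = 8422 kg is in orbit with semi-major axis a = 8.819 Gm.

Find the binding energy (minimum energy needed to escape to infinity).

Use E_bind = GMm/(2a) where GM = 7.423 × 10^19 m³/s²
a = 8.819 Gm = 8.819 × 10^9 m
GM = 7.423 × 10^19 m³/s²
m = 8422 kg
GMm = 7.423 × 10^19 × 8422 = 6.25165 × 10^23 m³·kg/s²
2a = 1.7638 × 10^10 m
E_bind = GMm/(2a) = 3.54442 × 10^13 J ≈ 35.44 TJ

Final answer: 35.44 TJ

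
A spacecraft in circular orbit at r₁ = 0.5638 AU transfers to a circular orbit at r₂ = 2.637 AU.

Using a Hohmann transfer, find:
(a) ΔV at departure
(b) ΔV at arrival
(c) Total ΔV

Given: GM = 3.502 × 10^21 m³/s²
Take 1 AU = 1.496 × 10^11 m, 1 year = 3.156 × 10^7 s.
r₁ = 0.5638 AU = 8.43445 × 10^10 m
r₂ = 2.637 AU = 3.94495 × 10^11 m
GM = 3.502 × 10^21 m³/s²
Transfer ellipse: a_t = (r₁ + r₂)/2 = 2.3942 × 10^11 m
Circular speed at r₁: v₁ = √(GM/r₁) = 203765 m/s
Transfer speed at r₁ (periapsis): v₁ₜ = √(GM(2/r₁ − 1/a_t)) = 261560 m/s
(a) ΔV₁ = v₁ₜ − v₁ = 57794.4 m/s ≈ 12.19 AU/year
Circular speed at r₂: v₂ = √(GM/r₂) = 94218.7 m/s
Transfer speed at r₂ (apoapsis): v₂ₜ = √(GM(2/r₂ − 1/a_t)) = 55922.4 m/s
(b) ΔV₂ = v₂ − v₂ₜ = 38296.4 m/s ≈ 8.079 AU/year
(c) ΔV_total = ΔV₁ + ΔV₂ = 96090.8 m/s ≈ 20.27 AU/year

Final answer:
(a) ΔV₁ = 12.19 AU/year
(b) ΔV₂ = 8.079 AU/year
(c) ΔV_total = 20.27 AU/year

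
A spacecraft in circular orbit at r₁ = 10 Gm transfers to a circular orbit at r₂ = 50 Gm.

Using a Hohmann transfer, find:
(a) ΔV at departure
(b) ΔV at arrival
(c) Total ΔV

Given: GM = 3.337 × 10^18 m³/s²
r₁ = 10 Gm = 1 × 10^10 m
r₂ = 50 Gm = 5 × 10^10 m
GM = 3.337 × 10^18 m³/s²
Transfer ellipse: a_t = (r₁ + r₂)/2 = 3 × 10^10 m
Circular speed at r₁: v₁ = √(GM/r₁) = 18267.5 m/s
Transfer speed at r₁ (periapsis): v₁ₜ = √(GM(2/r₁ − 1/a_t)) = 23583.2 m/s
(a) ΔV₁ = v₁ₜ − v₁ = 5315.73 m/s ≈ 5.316 km/s
Circular speed at r₂: v₂ = √(GM/r₂) = 8169.46 m/s
Transfer speed at r₂ (apoapsis): v₂ₜ = √(GM(2/r₂ − 1/a_t)) = 4716.64 m/s
(b) ΔV₂ = v₂ − v₂ₜ = 3452.82 m/s ≈ 3.453 km/s
(c) ΔV_total = ΔV₁ + ΔV₂ = 8768.55 m/s ≈ 8.769 km/s

Final answer:
(a) ΔV₁ = 5.316 km/s
(b) ΔV₂ = 3.453 km/s
(c) ΔV_total = 8.769 km/s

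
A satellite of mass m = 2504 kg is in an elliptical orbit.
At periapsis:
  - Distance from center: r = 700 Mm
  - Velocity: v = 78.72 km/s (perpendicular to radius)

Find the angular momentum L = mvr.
r = 700 Mm = 7 × 10^8 m
v = 78.72 km/s = 78720 m/s
vr = 78720 × 7 × 10^8 = 5.5104 × 10^13 m²/s
L = m × vr = 2504 × 5.5104 × 10^13 = 1.3798 × 10^17 kg·m²/s ≈ 1.38 × 10^17 kg·m²/s

Final answer: L = 1.38 × 10^17 kg·m²/s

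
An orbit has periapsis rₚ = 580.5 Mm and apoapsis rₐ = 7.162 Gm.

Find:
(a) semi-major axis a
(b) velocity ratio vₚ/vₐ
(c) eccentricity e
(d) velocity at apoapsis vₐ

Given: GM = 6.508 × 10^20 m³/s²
rₚ = 580.5 Mm = 5.805 × 10^8 m
rₐ = 7.162 Gm = 7.162 × 10^9 m
GM = 6.508 × 10^20 m³/s²
a = (rₚ + rₐ)/2 = 3.87125 × 10^9 m
e = (rₐ − rₚ)/(rₐ + rₚ) = (6.5815 × 10^9) / (7.7425 × 10^9) = 0.850048
(a) a = 3.87125 × 10^9 m ≈ 3.871 Gm
(b) vₚ/vₐ = rₐ/rₚ (angular momentum) = (7.162 × 10^9) / (5.805 × 10^8) = 12.3376 ≈ 12.34
(c) e = 0.850048 ≈ 0.85
(d) vₐ² = GM (2/rₐ − 1/a) = 6.508 × 10^20 × (2.79252 × 10^-10 − 2.58314 × 10^-10) = 1.36259 × 10^10 m²/s²;  vₐ = 116730 m/s ≈ 116.7 km/s

Final answer:
(a) semi-major axis a = 3.871 Gm
(b) velocity ratio vₚ/vₐ = 12.34
(c) eccentricity e = 0.85
(d) velocity at apoapsis vₐ = 116.7 km/s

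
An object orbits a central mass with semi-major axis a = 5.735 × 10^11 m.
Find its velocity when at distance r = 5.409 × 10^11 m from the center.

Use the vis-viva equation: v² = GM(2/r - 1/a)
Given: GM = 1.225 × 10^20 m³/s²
a = 5.735 × 10^11 m
r = 5.409 × 10^11 m
GM = 1.225 × 10^20 m³/s²
2/r − 1/a = 3.69754 × 10^-12 − 1.74368 × 10^-12 = 1.95386 × 10^-12 m⁻¹
v² = GM (2/r − 1/a) = 2.39348 × 10^8 m²/s²
v = 15470.9 m/s ≈ 15.47 km/s

Final answer: 15.47 km/s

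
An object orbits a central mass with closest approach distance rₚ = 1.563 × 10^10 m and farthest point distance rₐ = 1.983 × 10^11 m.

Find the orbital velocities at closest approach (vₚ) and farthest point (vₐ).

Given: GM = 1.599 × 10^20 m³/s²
rₚ = 1.563 × 10^10 m
rₐ = 1.983 × 10^11 m
GM = 1.599 × 10^20 m³/s²
a = (rₚ + rₐ)/2 = 1.06965 × 10^11 m
Vis-viva: v² = GM (2/r − 1/a)
vₚ² = 1.599 × 10^20 × (1.27959 × 10^-10 − 9.34885 × 10^-12) = 1.89658 × 10^10 m²/s²
vₚ = 137716 m/s ≈ 137.7 km/s
vₐ² = 1.599 × 10^20 × (1.00857 × 10^-11 − 9.34885 × 10^-12) = 1.17827 × 10^8 m²/s²
vₐ = 10854.8 m/s ≈ 10.85 km/s

Final answer: vₚ = 137.7 km/s, vₐ = 10.85 km/s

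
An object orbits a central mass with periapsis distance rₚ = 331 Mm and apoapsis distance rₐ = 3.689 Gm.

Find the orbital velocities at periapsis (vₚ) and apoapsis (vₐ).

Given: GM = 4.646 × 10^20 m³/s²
rₚ = 331 Mm = 3.31 × 10^8 m
rₐ = 3.689 Gm = 3.689 × 10^9 m
GM = 4.646 × 10^20 m³/s²
a = (rₚ + rₐ)/2 = 2.01 × 10^9 m
Vis-viva: v² = GM (2/r − 1/a)
vₚ² = 4.646 × 10^20 × (6.0423 × 10^-9 − 4.97512 × 10^-10) = 2.57611 × 10^12 m²/s²
vₚ = 1.60503 × 10^6 m/s ≈ 1605 km/s
vₐ² = 4.646 × 10^20 × (5.42152 × 10^-10 − 4.97512 × 10^-10) = 2.07397 × 10^10 m²/s²
vₐ = 144013 m/s ≈ 144 km/s

Final answer: vₚ = 1605 km/s, vₐ = 144 km/s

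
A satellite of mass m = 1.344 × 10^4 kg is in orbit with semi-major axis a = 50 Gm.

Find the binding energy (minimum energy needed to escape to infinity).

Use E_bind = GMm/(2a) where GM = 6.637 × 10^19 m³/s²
a = 50 Gm = 5 × 10^10 m
GM = 6.637 × 10^19 m³/s²
m = 1.344 × 10^4 kg
GMm = 6.637 × 10^19 × 13440 = 8.92013 × 10^23 m³·kg/s²
2a = 1 × 10^11 m
E_bind = GMm/(2a) = 8.92013 × 10^12 J ≈ 8.92 TJ

Final answer: 8.92 TJ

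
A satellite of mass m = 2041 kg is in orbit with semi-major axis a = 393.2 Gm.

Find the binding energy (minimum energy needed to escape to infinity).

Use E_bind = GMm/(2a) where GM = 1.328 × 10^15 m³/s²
a = 393.2 Gm = 3.932 × 10^11 m
GM = 1.328 × 10^15 m³/s²
m = 2041 kg
GMm = 1.328 × 10^15 × 2041 = 2.71045 × 10^18 m³·kg/s²
2a = 7.864 × 10^11 m
E_bind = GMm/(2a) = 3.44665 × 10^6 J ≈ 3.447 MJ

Final answer: 3.447 MJ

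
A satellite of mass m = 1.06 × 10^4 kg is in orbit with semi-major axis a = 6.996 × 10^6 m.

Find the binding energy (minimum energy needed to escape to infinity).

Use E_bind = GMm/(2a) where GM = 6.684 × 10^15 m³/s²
a = 6.996 × 10^6 m
GM = 6.684 × 10^15 m³/s²
m = 1.06 × 10^4 kg
GMm = 6.684 × 10^15 × 10600 = 7.08504 × 10^19 m³·kg/s²
2a = 1.3992 × 10^7 m
E_bind = GMm/(2a) = 5.06364 × 10^12 J ≈ 5.064 TJ

Final answer: 5.064 TJ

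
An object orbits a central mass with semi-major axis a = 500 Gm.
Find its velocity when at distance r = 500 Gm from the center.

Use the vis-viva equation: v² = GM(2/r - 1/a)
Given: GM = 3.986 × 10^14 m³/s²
a = 500 Gm = 5 × 10^11 m
r = 500 Gm = 5 × 10^11 m
GM = 3.986 × 10^14 m³/s²
2/r − 1/a = 4 × 10^-12 − 2 × 10^-12 = 2 × 10^-12 m⁻¹
v² = GM (2/r − 1/a) = 797.2 m²/s²
v = 28.2347 m/s ≈ 28.23 m/s

Final answer: 28.23 m/s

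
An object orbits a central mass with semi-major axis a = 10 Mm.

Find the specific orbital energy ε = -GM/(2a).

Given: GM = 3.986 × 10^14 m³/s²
a = 10 Mm = 1 × 10^7 m
GM = 3.986 × 10^14 m³/s²
2a = 2 × 10^7 m
ε = −GM/(2a) = -1.993 × 10^7 J/kg ≈ -19.93 MJ/kg

Final answer: -19.93 MJ/kg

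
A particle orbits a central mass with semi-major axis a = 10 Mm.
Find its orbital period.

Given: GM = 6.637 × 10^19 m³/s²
a = 10 Mm = 1 × 10^7 m
GM = 6.637 × 10^19 m³/s²
a³ = 1 × 10^21 m³
T = 2π √(a³/GM) = 2π √((1 × 10^21) / (6.637 × 10^19)) = 2π × 3.88163 s
T = 24.389 s ≈ 24.39 seconds

Final answer: 24.39 seconds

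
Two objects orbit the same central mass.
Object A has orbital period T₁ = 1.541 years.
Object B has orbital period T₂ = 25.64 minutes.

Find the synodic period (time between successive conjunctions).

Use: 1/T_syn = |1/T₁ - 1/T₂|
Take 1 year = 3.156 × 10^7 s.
T₁ = 1.541 years = 4.8634 × 10^7 s
T₂ = 25.64 minutes = 1538.4 s
1/T₁ = 2.05618 × 10^-8 s⁻¹
1/T₂ = 0.000650026 s⁻¹
|1/T₁ − 1/T₂| = 0.000650005 s⁻¹
T_syn = 1 / |1/T₁ − 1/T₂| = 1538.45 s ≈ 25.64 minutes

Final answer: T_syn = 25.64 minutes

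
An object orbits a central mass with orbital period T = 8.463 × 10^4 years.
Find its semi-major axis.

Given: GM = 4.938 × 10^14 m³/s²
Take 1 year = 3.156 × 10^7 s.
T = 8.463 × 10^4 years = 2.67092 × 10^12 s
GM = 4.938 × 10^14 m³/s²
Kepler's third law: a³ = GM T² / (4π²)
T² = 7.13383 × 10^24 s²
a³ = (4.938 × 10^14) × (7.13383 × 10^24) / (4π²) = 8.92306 × 10^37 m³
a = (a³)^(1/3) = 4.4686 × 10^12 m ≈ 4.469 Tm

Final answer: 4.469 Tm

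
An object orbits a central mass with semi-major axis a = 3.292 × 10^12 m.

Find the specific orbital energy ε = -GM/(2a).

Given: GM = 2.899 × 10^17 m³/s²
a = 3.292 × 10^12 m
GM = 2.899 × 10^17 m³/s²
2a = 6.584 × 10^12 m
ε = −GM/(2a) = -44031 J/kg ≈ -44.03 kJ/kg

Final answer: -44.03 kJ/kg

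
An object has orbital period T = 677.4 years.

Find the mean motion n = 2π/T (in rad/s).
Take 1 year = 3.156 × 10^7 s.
T = 677.4 years = 2.13787 × 10^10 s
n = 2π / (2.13787 × 10^10 s) = 2.93899 × 10^-10 rad/s ≈ 2.939 × 10^-10 rad/s

Final answer: n = 2.939 × 10^-10 rad/s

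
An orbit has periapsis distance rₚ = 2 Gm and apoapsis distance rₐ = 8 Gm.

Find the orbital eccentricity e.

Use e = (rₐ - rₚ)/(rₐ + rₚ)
rₚ = 2 Gm = 2 × 10^9 m
rₐ = 8 Gm = 8 × 10^9 m
rₐ − rₚ = 6 × 10^9 m
rₐ + rₚ = 1 × 10^10 m
e = (rₐ − rₚ)/(rₐ + rₚ) = 0.6

Final answer: e = 0.6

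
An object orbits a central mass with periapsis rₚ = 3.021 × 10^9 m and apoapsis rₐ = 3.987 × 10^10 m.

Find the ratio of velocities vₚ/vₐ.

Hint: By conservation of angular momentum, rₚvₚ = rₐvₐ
rₚ = 3.021 × 10^9 m
rₐ = 3.987 × 10^10 m
rₚvₚ = rₐvₐ  ⇒  vₚ/vₐ = rₐ/rₚ
vₚ/vₐ = (3.987 × 10^10) / (3.021 × 10^9) = 13.1976

Final answer: vₚ/vₐ = 13.2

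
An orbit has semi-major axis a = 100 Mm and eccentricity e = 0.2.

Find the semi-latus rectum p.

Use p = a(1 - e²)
a = 100 Mm = 1 × 10^8 m
e = 0.2,  e² = 0.04,  1 − e² = 0.96
p = a(1 − e²) = 1 × 10^8 m × 0.96 = 9.6 × 10^7 m ≈ 96 Mm

Final answer: p = 96 Mm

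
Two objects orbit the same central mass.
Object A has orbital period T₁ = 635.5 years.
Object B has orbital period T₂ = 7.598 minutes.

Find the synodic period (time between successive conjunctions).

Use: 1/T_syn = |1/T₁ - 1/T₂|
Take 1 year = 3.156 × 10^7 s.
T₁ = 635.5 years = 2.00564 × 10^10 s
T₂ = 7.598 minutes = 455.88 s
1/T₁ = 4.98594 × 10^-11 s⁻¹
1/T₂ = 0.00219356 s⁻¹
|1/T₁ − 1/T₂| = 0.00219356 s⁻¹
T_syn = 1 / |1/T₁ − 1/T₂| = 455.88 s ≈ 7.598 minutes

Final answer: T_syn = 7.598 minutes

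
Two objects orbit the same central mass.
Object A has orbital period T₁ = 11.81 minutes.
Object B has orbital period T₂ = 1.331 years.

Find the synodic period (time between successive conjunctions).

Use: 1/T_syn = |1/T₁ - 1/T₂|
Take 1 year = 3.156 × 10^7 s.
T₁ = 11.81 minutes = 708.6 s
T₂ = 1.331 years = 4.20064 × 10^7 s
1/T₁ = 0.00141123 s⁻¹
1/T₂ = 2.38059 × 10^-8 s⁻¹
|1/T₁ − 1/T₂| = 0.00141121 s⁻¹
T_syn = 1 / |1/T₁ − 1/T₂| = 708.612 s ≈ 11.81 minutes

Final answer: T_syn = 11.81 minutes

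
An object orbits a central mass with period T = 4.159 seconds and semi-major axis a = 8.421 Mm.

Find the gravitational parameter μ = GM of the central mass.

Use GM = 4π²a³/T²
T = 4.159 seconds
a = 8.421 Mm = 8.421 × 10^6 m
a³ = 5.9716 × 10^20 m³
T² = 17.2973 s²
GM = 4π² × (5.9716 × 10^20) / 17.2973 = 1.36293 × 10^21 m³/s²
GM ≈ 1.363 × 10^21 m³/s²

Final answer: GM = 1.363 × 10^21 m³/s²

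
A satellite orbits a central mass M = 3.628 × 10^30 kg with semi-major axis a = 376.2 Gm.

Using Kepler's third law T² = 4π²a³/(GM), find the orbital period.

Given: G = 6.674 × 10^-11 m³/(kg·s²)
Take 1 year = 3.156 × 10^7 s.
M = 3.628 × 10^30 kg
GM = G × M = 6.674 × 10^-11 × 3.628 × 10^30 = 2.42133 × 10^20 m³/s²
a = 376.2 Gm = 3.762 × 10^11 m
a³ = 5.32422 × 10^34 m³
T = 2π √(a³/GM) = 2π √((5.32422 × 10^34) / (2.42133 × 10^20)) = 2π × 1.48286 × 10^7 s
T = 9.31711 × 10^7 s ≈ 2.952 years

Final answer: 2.952 years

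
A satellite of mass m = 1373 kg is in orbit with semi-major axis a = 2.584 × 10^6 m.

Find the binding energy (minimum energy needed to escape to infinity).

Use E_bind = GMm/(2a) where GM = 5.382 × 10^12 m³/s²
a = 2.584 × 10^6 m
GM = 5.382 × 10^12 m³/s²
m = 1373 kg
GMm = 5.382 × 10^12 × 1373 = 7.38949 × 10^15 m³·kg/s²
2a = 5.168 × 10^6 m
E_bind = GMm/(2a) = 1.42985 × 10^9 J ≈ 1.43 GJ

Final answer: 1.43 GJ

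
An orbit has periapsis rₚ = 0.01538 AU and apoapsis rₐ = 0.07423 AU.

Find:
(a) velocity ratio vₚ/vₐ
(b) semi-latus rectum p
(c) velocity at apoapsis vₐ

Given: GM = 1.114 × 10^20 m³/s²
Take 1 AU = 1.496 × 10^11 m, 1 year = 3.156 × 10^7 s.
rₚ = 0.01538 AU = 2.30085 × 10^9 m
rₐ = 0.07423 AU = 1.11048 × 10^10 m
GM = 1.114 × 10^20 m³/s²
a = (rₚ + rₐ)/2 = 6.70283 × 10^9 m
e = (rₐ − rₚ)/(rₐ + rₚ) = (8.80396 × 10^9) / (1.34057 × 10^10) = 0.656735
(a) vₚ/vₐ = rₐ/rₚ (angular momentum) = (1.11048 × 10^10) / (2.30085 × 10^9) = 4.8264 ≈ 4.826
(b) 1 − e² = 0.568699;  p = a(1 − e²) = 6.70283 × 10^9 × 0.568699 = 3.81189 × 10^9 m ≈ 0.02548 AU
(c) vₐ² = GM (2/rₐ − 1/a) = 1.114 × 10^20 × (1.80102 × 10^-10 − 1.49191 × 10^-10) = 3.44353 × 10^9 m²/s²;  vₐ = 58681.6 m/s ≈ 12.38 AU/year

Final answer:
(a) velocity ratio vₚ/vₐ = 4.826
(b) semi-latus rectum p = 0.02548 AU
(c) velocity at apoapsis vₐ = 12.38 AU/year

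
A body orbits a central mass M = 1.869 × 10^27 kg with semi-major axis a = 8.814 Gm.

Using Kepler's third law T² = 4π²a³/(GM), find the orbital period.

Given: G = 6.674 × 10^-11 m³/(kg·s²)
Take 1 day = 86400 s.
M = 1.869 × 10^27 kg
GM = G × M = 6.674 × 10^-11 × 1.869 × 10^27 = 1.24737 × 10^17 m³/s²
a = 8.814 Gm = 8.814 × 10^9 m
a³ = 6.8473 × 10^29 m³
T = 2π √(a³/GM) = 2π √((6.8473 × 10^29) / (1.24737 × 10^17)) = 2π × 2.34294 × 10^6 s
T = 1.47211 × 10^7 s ≈ 170.4 days

Final answer: 170.4 days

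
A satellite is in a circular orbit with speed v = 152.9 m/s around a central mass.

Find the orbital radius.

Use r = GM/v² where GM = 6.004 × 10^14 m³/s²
v = 152.9 m/s
GM = 6.004 × 10^14 m³/s²
v² = 23378.4 m²/s²
r = GM/v² = (6.004 × 10^14) / 23378.4 = 2.56818 × 10^10 m ≈ 25.68 Gm

Final answer: 25.68 Gm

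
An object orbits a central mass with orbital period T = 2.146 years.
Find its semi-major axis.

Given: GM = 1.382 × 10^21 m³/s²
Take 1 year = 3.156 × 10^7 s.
T = 2.146 years = 6.77278 × 10^7 s
GM = 1.382 × 10^21 m³/s²
Kepler's third law: a³ = GM T² / (4π²)
T² = 4.58705 × 10^15 s²
a³ = (1.382 × 10^21) × (4.58705 × 10^15) / (4π²) = 1.60576 × 10^35 m³
a = (a³)^(1/3) = 5.43535 × 10^11 m ≈ 5.435 × 10^11 m

Final answer: 5.435 × 10^11 m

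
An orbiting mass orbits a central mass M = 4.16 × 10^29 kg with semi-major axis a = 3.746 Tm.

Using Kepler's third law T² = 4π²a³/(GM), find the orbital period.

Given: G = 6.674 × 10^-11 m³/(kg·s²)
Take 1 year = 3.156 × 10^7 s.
M = 4.16 × 10^29 kg
GM = G × M = 6.674 × 10^-11 × 4.16 × 10^29 = 2.77638 × 10^19 m³/s²
a = 3.746 Tm = 3.746 × 10^12 m
a³ = 5.25658 × 10^37 m³
T = 2π √(a³/GM) = 2π √((5.25658 × 10^37) / (2.77638 × 10^19)) = 2π × 1.37598 × 10^9 s
T = 8.64553 × 10^9 s ≈ 273.9 years

Final answer: 273.9 years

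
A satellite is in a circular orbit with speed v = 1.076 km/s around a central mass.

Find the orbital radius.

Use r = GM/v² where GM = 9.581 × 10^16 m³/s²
v = 1.076 km/s = 1076 m/s
GM = 9.581 × 10^16 m³/s²
v² = 1.15778 × 10^6 m²/s²
r = GM/v² = (9.581 × 10^16) / (1.15778 × 10^6) = 8.27535 × 10^10 m ≈ 82.75 Gm

Final answer: 82.75 Gm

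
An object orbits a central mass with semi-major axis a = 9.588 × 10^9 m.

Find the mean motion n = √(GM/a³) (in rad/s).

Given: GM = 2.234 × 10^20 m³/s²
a = 9.588 × 10^9 m
GM = 2.234 × 10^20 m³/s²
a³ = 8.81422 × 10^29 m³
GM/a³ = (2.234 × 10^20) / (8.81422 × 10^29) = 2.53454 × 10^-10 s⁻²
n = √(GM/a³) = 1.59202 × 10^-5 rad/s ≈ 1.592 × 10^-5 rad/s

Final answer: n = 1.592 × 10^-5 rad/s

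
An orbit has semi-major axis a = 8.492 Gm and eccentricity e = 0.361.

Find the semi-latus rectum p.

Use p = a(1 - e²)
a = 8.492 Gm = 8.492 × 10^9 m
e = 0.361,  e² = 0.130321,  1 − e² = 0.869679
p = a(1 − e²) = 8.492 × 10^9 m × 0.869679 = 7.38531 × 10^9 m ≈ 7.385 Gm

Final answer: p = 7.385 Gm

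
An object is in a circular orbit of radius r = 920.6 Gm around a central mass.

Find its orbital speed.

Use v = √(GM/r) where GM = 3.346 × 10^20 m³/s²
r = 920.6 Gm = 9.206 × 10^11 m
GM = 3.346 × 10^20 m³/s²
GM/r = (3.346 × 10^20) / (9.206 × 10^11) = 3.63459 × 10^8 m²/s²
v = √(GM/r) = 19064.6 m/s ≈ 19.06 km/s

Final answer: 19.06 km/s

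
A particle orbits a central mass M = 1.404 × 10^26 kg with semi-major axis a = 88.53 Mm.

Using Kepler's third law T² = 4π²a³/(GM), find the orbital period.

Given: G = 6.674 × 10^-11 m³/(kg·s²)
M = 1.404 × 10^26 kg
GM = G × M = 6.674 × 10^-11 × 1.404 × 10^26 = 9.3703 × 10^15 m³/s²
a = 88.53 Mm = 8.853 × 10^7 m
a³ = 6.93859 × 10^23 m³
T = 2π √(a³/GM) = 2π √((6.93859 × 10^23) / (9.3703 × 10^15)) = 2π × 8605.16 s
T = 54067.8 s ≈ 15.02 hours

Final answer: 15.02 hours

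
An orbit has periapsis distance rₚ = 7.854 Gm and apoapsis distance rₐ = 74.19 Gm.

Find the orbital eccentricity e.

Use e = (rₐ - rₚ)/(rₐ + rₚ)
rₚ = 7.854 Gm = 7.854 × 10^9 m
rₐ = 74.19 Gm = 7.419 × 10^10 m
rₐ − rₚ = 6.6336 × 10^10 m
rₐ + rₚ = 8.2044 × 10^10 m
e = (rₐ − rₚ)/(rₐ + rₚ) = 0.808542

Final answer: e = 0.8085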